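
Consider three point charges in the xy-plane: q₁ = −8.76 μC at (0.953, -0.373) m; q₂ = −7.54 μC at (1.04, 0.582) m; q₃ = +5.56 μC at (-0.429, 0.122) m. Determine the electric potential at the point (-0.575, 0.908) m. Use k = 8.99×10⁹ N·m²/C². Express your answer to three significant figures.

-1.81×10⁴ V

The total potential is the scalar sum of each charge's contribution, V = Σ kqᵢ/rᵢ.
Distances from the field point to each charge: r₁ = 1.99 m, r₂ = 1.65 m, r₃ = 0.799 m.
V = k[(-8.76×10⁻⁶)/(1.99) + (-7.54×10⁻⁶)/(1.65) + (5.56×10⁻⁶)/(0.799)] = -1.81×10⁴ V.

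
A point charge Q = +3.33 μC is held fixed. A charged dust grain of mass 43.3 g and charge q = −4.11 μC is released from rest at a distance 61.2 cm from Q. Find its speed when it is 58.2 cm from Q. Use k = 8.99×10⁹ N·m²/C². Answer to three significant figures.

Only the electrostatic force acts, so mechanical energy is conserved: ½mv² = U₁ − U₂ = kQq(1/r₁ − 1/r₂).
U₁ − U₂ = (8.99×10⁹ N·m²/C²)(3.33×10⁻⁶ C)(-4.11×10⁻⁶ C)(1/0.612 − 1/0.582) = 0.0104 J.
v = √(2·0.0104/0.0433) = 0.692 m/s.

0.692 m/s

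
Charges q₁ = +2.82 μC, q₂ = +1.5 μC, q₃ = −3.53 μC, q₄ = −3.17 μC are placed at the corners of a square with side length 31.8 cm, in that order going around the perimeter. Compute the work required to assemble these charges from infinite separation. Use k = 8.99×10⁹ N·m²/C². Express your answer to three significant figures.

The assembly work is the sum of pairwise potential energies, U = Σ_{i<j} kqᵢqⱼ/rᵢⱼ.
The four side pairs have separation 0.318 m and the two diagonal pairs 0.450 m.
Summing all 6 pair terms gives U = -0.261 J.

-0.261 J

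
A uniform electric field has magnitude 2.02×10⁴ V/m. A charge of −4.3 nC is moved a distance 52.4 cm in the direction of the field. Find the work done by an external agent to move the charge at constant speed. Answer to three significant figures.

The potential change for a displacement 52.4 cm in the direction of the field is ΔV = −Ed = -1.06×10⁴ V.
W_ext = qΔV = 4.55×10⁻⁵ J.

4.55×10⁻⁵ J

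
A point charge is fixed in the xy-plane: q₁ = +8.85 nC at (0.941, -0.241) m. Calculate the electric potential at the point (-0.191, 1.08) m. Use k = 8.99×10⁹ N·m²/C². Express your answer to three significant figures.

45.7 V

Electric potential is a scalar, so the contributions from each charge add algebraically: V = Σ kqᵢ/rᵢ.
Distances from the field point to each charge: r₁ = 1.74 m.
V = k[(8.85×10⁻⁹)/(1.74)] = 45.7 V.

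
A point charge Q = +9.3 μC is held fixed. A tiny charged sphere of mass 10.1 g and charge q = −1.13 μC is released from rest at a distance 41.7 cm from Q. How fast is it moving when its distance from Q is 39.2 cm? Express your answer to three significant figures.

Only the electrostatic force acts, so mechanical energy is conserved: ½mv² = U₁ − U₂ = kQq(1/r₁ − 1/r₂).
U₁ − U₂ = (8.99×10⁹ N·m²/C²)(9.30×10⁻⁶ C)(-1.13×10⁻⁶ C)(1/0.417 − 1/0.392) = 0.0144 J.
v = √(2·0.0144/0.0101) = 1.69 m/s.

1.69 m/s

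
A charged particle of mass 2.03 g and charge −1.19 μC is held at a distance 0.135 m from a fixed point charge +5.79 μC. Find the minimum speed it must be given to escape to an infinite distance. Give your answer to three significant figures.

21.3 m/s

To just escape, total mechanical energy must reach zero at infinity: ½mv²_min + U = 0, so ½mv²_min = −U = |kQq|/r.
|U| = |kQq|/r = (8.99×10⁹ N·m²/C²)(5.79×10⁻⁶)(1.19×10⁻⁶)/(0.135) = 0.459 J.
v_min = √(2|U|/m) = √(2·0.459/2.03×10⁻³) = 21.3 m/s.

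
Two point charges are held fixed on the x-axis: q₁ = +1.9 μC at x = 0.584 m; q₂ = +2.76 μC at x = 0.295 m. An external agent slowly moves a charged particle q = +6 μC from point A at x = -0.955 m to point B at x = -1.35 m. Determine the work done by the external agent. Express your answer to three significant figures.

-0.0422 J

For quasistatic motion the external work equals the change in potential energy: W_ext = qΔV = q(V_B − V_A).
At A: distances to the source charges are 1.54 m, 1.25 m; V_A = Σ kqᵢ/rᵢ = 3.09×10⁴ V.
At B: distances to the source charges are 1.93 m, 1.65 m; V_B = Σ kqᵢ/rᵢ = 2.39×10⁴ V.
ΔV = V_B − V_A = -7030 V.
W_ext = qΔV = (6.00×10⁻⁶ C)(-7030 V) = -0.0422 J.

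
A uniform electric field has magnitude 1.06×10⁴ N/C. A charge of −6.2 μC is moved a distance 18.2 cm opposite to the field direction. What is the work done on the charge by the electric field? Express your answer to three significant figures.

The potential change for a displacement 18.2 cm opposite to the field direction is ΔV = +Ed = 1930 V.
W_field = −qΔV = 0.0120 J.

0.0120 J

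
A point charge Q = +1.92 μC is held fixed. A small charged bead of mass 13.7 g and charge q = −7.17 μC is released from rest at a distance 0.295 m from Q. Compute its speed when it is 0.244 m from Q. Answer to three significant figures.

Only the electrostatic force acts, so mechanical energy is conserved: ½mv² = U₁ − U₂ = kQq(1/r₁ − 1/r₂).
U₁ − U₂ = (8.99×10⁹ N·m²/C²)(1.92×10⁻⁶ C)(-7.17×10⁻⁶ C)(1/0.295 − 1/0.244) = 0.0877 J.
v = √(2·0.0877/0.0137) = 3.58 m/s.

3.58 m/s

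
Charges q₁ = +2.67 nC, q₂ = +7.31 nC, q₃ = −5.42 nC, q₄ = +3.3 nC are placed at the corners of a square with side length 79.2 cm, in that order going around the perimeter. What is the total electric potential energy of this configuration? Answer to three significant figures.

The assembly work is the sum of pairwise potential energies, U = Σ_{i<j} kqᵢqⱼ/rᵢⱼ.
The four side pairs have separation 0.792 m and the two diagonal pairs 1.12 m.
Summing all 6 pair terms gives U = -2.54×10⁻⁷ J.

-2.54×10⁻⁷ J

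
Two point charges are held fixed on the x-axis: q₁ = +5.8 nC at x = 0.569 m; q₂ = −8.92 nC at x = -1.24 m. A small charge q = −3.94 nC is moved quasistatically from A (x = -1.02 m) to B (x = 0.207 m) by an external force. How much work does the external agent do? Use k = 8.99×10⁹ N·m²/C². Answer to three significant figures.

For quasistatic motion the external work equals the change in potential energy: W_ext = qΔV = q(V_B − V_A).
At A: distances to the source charges are 1.59 m, 0.220 m; V_A = Σ kqᵢ/rᵢ = -332 V.
At B: distances to the source charges are 0.362 m, 1.45 m; V_B = Σ kqᵢ/rᵢ = 88.6 V.
ΔV = V_B − V_A = 420 V.
W_ext = qΔV = (-3.94×10⁻⁹ C)(420 V) = -1.66×10⁻⁶ J.

-1.66×10⁻⁶ J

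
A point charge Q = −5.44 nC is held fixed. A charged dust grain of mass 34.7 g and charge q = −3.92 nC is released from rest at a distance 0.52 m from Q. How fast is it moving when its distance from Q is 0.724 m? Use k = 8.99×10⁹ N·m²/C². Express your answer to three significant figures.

Only the electrostatic force acts, so mechanical energy is conserved: ½mv² = U₁ − U₂ = kQq(1/r₁ − 1/r₂).
U₁ − U₂ = (8.99×10⁹ N·m²/C²)(-5.44×10⁻⁹ C)(-3.92×10⁻⁹ C)(1/0.520 − 1/0.724) = 1.04×10⁻⁷ J.
v = √(2·1.04×10⁻⁷/0.0347) = 2.45×10⁻³ m/s.

2.45×10⁻³ m/s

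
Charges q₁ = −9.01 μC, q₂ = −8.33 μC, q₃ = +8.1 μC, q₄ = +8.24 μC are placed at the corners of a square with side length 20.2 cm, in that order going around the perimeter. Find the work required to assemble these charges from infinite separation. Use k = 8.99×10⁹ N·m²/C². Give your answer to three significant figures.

The assembly work is the sum of pairwise potential energies, U = Σ_{i<j} kqᵢqⱼ/rᵢⱼ.
The four side pairs have separation 0.202 m and the two diagonal pairs 0.286 m.
Summing all 6 pair terms gives U = -4.45 J.

-4.45 J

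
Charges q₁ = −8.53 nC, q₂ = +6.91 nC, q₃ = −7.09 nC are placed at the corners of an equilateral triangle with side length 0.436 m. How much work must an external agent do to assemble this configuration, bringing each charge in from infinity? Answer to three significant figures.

The work to assemble the configuration equals its total potential energy, U = Σ kqᵢqⱼ/rᵢⱼ over all pairs.
All three pair separations equal the side length, 0.436 m.
U = (-1.22×10⁻⁶) + (1.25×10⁻⁶) + (-1.01×10⁻⁶) = -9.79×10⁻⁷ J.

-9.79×10⁻⁷ J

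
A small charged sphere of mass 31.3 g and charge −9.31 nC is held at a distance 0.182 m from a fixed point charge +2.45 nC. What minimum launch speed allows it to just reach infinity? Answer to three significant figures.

8.48×10⁻³ m/s

To just escape, total mechanical energy must reach zero at infinity: ½mv²_min + U = 0, so ½mv²_min = −U = |kQq|/r.
|U| = |kQq|/r = (8.99×10⁹ N·m²/C²)(2.45×10⁻⁹)(9.31×10⁻⁹)/(0.182) = 1.13×10⁻⁶ J.
v_min = √(2|U|/m) = √(2·1.13×10⁻⁶/0.0313) = 8.48×10⁻³ m/s.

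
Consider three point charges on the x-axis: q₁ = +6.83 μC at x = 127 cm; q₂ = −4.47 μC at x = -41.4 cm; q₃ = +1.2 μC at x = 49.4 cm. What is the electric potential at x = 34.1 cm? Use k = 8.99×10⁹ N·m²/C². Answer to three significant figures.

The total potential is the scalar sum of each charge's contribution, V = Σ kqᵢ/rᵢ.
Distances from the field point to each charge: r₁ = 0.929 m, r₂ = 0.755 m, r₃ = 0.153 m.
V = k[(6.83×10⁻⁶)/(0.929) + (-4.47×10⁻⁶)/(0.755) + (1.20×10⁻⁶)/(0.153)] = 8.34×10⁴ V.

8.34×10⁴ V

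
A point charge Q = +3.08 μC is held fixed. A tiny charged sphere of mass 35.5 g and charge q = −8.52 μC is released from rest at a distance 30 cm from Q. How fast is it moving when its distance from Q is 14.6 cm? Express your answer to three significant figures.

6.84 m/s

Only the electrostatic force acts, so mechanical energy is conserved: ½mv² = U₁ − U₂ = kQq(1/r₁ − 1/r₂).
U₁ − U₂ = (8.99×10⁹ N·m²/C²)(3.08×10⁻⁶ C)(-8.52×10⁻⁶ C)(1/0.300 − 1/0.146) = 0.829 J.
v = √(2·0.829/0.0355) = 6.84 m/s.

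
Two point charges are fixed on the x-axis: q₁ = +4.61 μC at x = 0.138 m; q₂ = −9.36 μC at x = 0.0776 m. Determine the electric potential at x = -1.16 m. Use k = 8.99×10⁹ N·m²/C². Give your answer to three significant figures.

Electric potential is a scalar, so the contributions from each charge add algebraically: V = Σ kqᵢ/rᵢ.
Distances from the field point to each charge: r₁ = 1.30 m, r₂ = 1.24 m.
V = k[(4.61×10⁻⁶)/(1.30) + (-9.36×10⁻⁶)/(1.24)] = -3.61×10⁴ V.

-3.61×10⁴ V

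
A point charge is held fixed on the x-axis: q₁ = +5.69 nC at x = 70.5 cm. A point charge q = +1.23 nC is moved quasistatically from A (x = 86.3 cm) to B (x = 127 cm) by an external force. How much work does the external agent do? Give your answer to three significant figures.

-2.87×10⁻⁷ J

For quasistatic motion the external work equals the change in potential energy: W_ext = qΔV = q(V_B − V_A).
At A: distance to the source charge is 0.158 m; V_A = kq₁/r = 324 V.
At B: distance to the source charge is 0.565 m; V_B = kq₁/r = 90.5 V.
ΔV = V_B − V_A = -233 V.
W_ext = qΔV = (1.23×10⁻⁹ C)(-233 V) = -2.87×10⁻⁷ J.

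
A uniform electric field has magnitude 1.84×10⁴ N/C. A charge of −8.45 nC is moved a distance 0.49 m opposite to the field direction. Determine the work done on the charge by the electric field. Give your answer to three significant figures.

The potential change for a displacement 0.49 m opposite to the field direction is ΔV = +Ed = 9020 V.
W_field = −qΔV = 7.62×10⁻⁵ J.

7.62×10⁻⁵ J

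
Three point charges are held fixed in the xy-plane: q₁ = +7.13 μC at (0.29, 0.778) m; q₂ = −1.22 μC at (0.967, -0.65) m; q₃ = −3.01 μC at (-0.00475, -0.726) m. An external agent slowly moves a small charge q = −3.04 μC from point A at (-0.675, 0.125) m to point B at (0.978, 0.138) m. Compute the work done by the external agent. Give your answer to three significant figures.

For quasistatic motion the external work equals the change in potential energy: W_ext = qΔV = q(V_B − V_A).
At A: distances to the source charges are 1.17 m, 1.82 m, 1.08 m; V_A = Σ kqᵢ/rᵢ = 2.40×10⁴ V.
At B: distances to the source charges are 0.940 m, 0.788 m, 1.31 m; V_B = Σ kqᵢ/rᵢ = 3.36×10⁴ V.
ΔV = V_B − V_A = 9630 V.
W_ext = qΔV = (-3.04×10⁻⁶ C)(9630 V) = -0.0293 J.

-0.0293 J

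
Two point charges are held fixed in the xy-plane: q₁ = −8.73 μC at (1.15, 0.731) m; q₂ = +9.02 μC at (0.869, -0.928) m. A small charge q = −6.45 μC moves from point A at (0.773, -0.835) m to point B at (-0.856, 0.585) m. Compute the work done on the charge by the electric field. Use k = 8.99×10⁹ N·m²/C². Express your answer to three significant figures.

The work done by the electric force is W_field = −ΔU = −q(V_B − V_A) = q(V_A − V_B).
At A: distances to the source charges are 1.61 m, 0.134 m; V_A = Σ kqᵢ/rᵢ = 5.58×10⁵ V.
At B: distances to the source charges are 2.01 m, 2.29 m; V_B = Σ kqᵢ/rᵢ = -3680 V.
ΔV = V_B − V_A = -5.62×10⁵ V.
W_field = −qΔV = −(-6.45×10⁻⁶ C)(-5.62×10⁵ V) = -3.62 J.

-3.62 J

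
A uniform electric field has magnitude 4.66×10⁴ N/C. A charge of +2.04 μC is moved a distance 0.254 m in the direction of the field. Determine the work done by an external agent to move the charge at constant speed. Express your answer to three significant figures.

The potential change for a displacement 0.254 m in the direction of the field is ΔV = −Ed = -1.18×10⁴ V.
W_ext = qΔV = -0.0241 J.

-0.0241 J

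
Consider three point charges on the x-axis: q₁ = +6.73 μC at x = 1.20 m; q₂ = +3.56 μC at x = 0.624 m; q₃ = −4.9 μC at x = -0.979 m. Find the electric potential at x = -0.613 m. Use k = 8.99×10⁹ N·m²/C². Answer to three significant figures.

-6.11×10⁴ V

Electric potential is a scalar, so the contributions from each charge add algebraically: V = Σ kqᵢ/rᵢ.
Distances from the field point to each charge: r₁ = 1.81 m, r₂ = 1.24 m, r₃ = 0.366 m.
V = k[(6.73×10⁻⁶)/(1.81) + (3.56×10⁻⁶)/(1.24) + (-4.90×10⁻⁶)/(0.366)] = -6.11×10⁴ V.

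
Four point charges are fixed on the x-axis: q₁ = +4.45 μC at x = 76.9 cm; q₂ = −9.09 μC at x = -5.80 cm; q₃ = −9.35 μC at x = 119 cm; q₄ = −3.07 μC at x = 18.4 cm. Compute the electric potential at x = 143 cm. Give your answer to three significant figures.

-3.67×10⁵ V

The total potential is the scalar sum of each charge's contribution, V = Σ kqᵢ/rᵢ.
Distances from the field point to each charge: r₁ = 0.661 m, r₂ = 1.49 m, r₃ = 0.240 m, r₄ = 1.25 m.
V = k[(4.45×10⁻⁶)/(0.661) + (-9.09×10⁻⁶)/(1.49) + (-9.35×10⁻⁶)/(0.240) + (-3.07×10⁻⁶)/(1.25)] = -3.67×10⁵ V.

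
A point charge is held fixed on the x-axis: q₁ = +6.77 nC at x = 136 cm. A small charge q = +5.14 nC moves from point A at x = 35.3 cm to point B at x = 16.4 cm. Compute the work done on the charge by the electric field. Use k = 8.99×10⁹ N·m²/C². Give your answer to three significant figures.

The work done by the electric force is W_field = −ΔU = −q(V_B − V_A) = q(V_A − V_B).
At A: distance to the source charge is 1.01 m; V_A = kq₁/r = 60.4 V.
At B: distance to the source charge is 1.20 m; V_B = kq₁/r = 50.9 V.
ΔV = V_B − V_A = -9.55 V.
W_field = −qΔV = −(5.14×10⁻⁹ C)(-9.55 V) = 4.91×10⁻⁸ J.

4.91×10⁻⁸ J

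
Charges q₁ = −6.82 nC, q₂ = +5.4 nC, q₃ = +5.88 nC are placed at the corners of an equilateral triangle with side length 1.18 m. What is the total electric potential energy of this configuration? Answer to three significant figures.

The work to assemble the configuration equals its total potential energy, U = Σ kqᵢqⱼ/rᵢⱼ over all pairs.
All three pair separations equal the side length, 1.18 m.
U = (-2.81×10⁻⁷) + (-3.06×10⁻⁷) + (2.42×10⁻⁷) = -3.44×10⁻⁷ J.

-3.44×10⁻⁷ J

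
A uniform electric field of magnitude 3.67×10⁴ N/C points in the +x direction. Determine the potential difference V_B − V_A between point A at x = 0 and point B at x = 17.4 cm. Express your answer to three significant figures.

-6390 V

In a uniform field, potential decreases in the direction of E: V_B − V_A = −E·Δx.
V_B − V_A = −(3.67×10⁴ V/m)(0.174 m) = -6390 V.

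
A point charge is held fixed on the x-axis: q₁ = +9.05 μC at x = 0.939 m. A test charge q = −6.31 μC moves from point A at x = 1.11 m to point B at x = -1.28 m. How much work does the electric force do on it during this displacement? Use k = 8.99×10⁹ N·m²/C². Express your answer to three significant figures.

The work done by the electric force is W_field = −ΔU = −q(V_B − V_A) = q(V_A − V_B).
At A: distance to the source charge is 0.171 m; V_A = kq₁/r = 4.76×10⁵ V.
At B: distance to the source charge is 2.22 m; V_B = kq₁/r = 3.67×10⁴ V.
ΔV = V_B − V_A = -4.39×10⁵ V.
W_field = −qΔV = −(-6.31×10⁻⁶ C)(-4.39×10⁵ V) = -2.77 J.

-2.77 J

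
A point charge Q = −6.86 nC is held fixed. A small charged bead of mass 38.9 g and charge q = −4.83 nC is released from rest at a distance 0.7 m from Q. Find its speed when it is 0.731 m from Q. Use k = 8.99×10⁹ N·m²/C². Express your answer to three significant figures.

Only the electrostatic force acts, so mechanical energy is conserved: ½mv² = U₁ − U₂ = kQq(1/r₁ − 1/r₂).
U₁ − U₂ = (8.99×10⁹ N·m²/C²)(-6.86×10⁻⁹ C)(-4.83×10⁻⁹ C)(1/0.700 − 1/0.731) = 1.80×10⁻⁸ J.
v = √(2·1.80×10⁻⁸/0.0389) = 9.63×10⁻⁴ m/s.

9.63×10⁻⁴ m/s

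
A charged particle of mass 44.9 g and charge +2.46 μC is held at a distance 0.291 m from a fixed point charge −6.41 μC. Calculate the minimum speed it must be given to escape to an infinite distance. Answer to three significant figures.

4.66 m/s

To just escape, total mechanical energy must reach zero at infinity: ½mv²_min + U = 0, so ½mv²_min = −U = |kQq|/r.
|U| = |kQq|/r = (8.99×10⁹ N·m²/C²)(6.41×10⁻⁶)(2.46×10⁻⁶)/(0.291) = 0.487 J.
v_min = √(2|U|/m) = √(2·0.487/0.0449) = 4.66 m/s.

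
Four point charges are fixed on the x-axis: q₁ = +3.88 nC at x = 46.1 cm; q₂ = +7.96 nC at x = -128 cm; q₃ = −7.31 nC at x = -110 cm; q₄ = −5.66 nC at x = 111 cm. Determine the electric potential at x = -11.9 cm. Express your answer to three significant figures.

13.4 V

The total potential is the scalar sum of each charge's contribution, V = Σ kqᵢ/rᵢ.
Distances from the field point to each charge: r₁ = 0.580 m, r₂ = 1.16 m, r₃ = 0.981 m, r₄ = 1.23 m.
V = k[(3.88×10⁻⁹)/(0.580) + (7.96×10⁻⁹)/(1.16) + (-7.31×10⁻⁹)/(0.981) + (-5.66×10⁻⁹)/(1.23)] = 13.4 V.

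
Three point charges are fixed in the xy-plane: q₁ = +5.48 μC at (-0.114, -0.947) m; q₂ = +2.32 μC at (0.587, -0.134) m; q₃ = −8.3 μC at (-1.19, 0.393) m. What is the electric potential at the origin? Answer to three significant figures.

Electric potential is a scalar, so the contributions from each charge add algebraically: V = Σ kqᵢ/rᵢ.
Distances from the field point to each charge: r₁ = 0.954 m, r₂ = 0.602 m, r₃ = 1.25 m.
V = k[(5.48×10⁻⁶)/(0.954) + (2.32×10⁻⁶)/(0.602) + (-8.30×10⁻⁶)/(1.25)] = 2.67×10⁴ V.

2.67×10⁴ V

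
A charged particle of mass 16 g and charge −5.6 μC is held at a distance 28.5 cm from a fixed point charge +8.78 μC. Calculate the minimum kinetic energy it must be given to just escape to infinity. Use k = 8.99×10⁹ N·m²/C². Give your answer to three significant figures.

To just escape, total mechanical energy must reach zero at infinity: ½mv²_min + U = 0, so ½mv²_min = −U = |kQq|/r.
|U| = |kQq|/r = (8.99×10⁹ N·m²/C²)(8.78×10⁻⁶)(5.60×10⁻⁶)/(0.285) = 1.55 J.

1.55 J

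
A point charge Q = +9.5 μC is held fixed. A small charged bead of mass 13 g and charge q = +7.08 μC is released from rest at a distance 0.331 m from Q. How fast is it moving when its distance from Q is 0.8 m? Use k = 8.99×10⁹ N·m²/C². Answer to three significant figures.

12.8 m/s

Only the electrostatic force acts, so mechanical energy is conserved: ½mv² = U₁ − U₂ = kQq(1/r₁ − 1/r₂).
U₁ − U₂ = (8.99×10⁹ N·m²/C²)(9.50×10⁻⁶ C)(7.08×10⁻⁶ C)(1/0.331 − 1/0.800) = 1.07 J.
v = √(2·1.07/0.0130) = 12.8 m/s.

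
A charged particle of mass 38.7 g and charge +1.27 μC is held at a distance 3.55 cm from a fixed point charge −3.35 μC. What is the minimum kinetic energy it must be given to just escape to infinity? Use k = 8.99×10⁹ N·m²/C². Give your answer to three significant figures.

To just escape, total mechanical energy must reach zero at infinity: ½mv²_min + U = 0, so ½mv²_min = −U = |kQq|/r.
|U| = |kQq|/r = (8.99×10⁹ N·m²/C²)(3.35×10⁻⁶)(1.27×10⁻⁶)/(0.0355) = 1.08 J.

1.08 J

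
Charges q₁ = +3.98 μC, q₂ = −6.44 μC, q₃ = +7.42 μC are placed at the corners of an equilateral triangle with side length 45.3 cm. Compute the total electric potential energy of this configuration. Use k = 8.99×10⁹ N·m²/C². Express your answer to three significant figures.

The assembly work is the sum of pairwise potential energies, U = Σ_{i<j} kqᵢqⱼ/rᵢⱼ.
All three pair separations equal the side length, 0.453 m.
U = (-0.509) + (0.586) + (-0.948) = -0.871 J.

-0.871 J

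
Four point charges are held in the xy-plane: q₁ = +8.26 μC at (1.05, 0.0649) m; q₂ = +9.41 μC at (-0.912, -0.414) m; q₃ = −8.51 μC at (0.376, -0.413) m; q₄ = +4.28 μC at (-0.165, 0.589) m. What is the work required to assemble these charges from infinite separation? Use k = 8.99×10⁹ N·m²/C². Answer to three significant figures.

-0.736 J

The work to assemble the configuration equals its total potential energy, U = Σ kqᵢqⱼ/rᵢⱼ over all pairs.
Pair separations: r₁₂ = 2.02 m, r₁₃ = 0.826 m, r₁₄ = 1.32 m, r₂₃ = 1.29 m, r₂₄ = 1.25 m, r₃₄ = 1.14 m.
Summing all 6 pair terms gives U = -0.736 J.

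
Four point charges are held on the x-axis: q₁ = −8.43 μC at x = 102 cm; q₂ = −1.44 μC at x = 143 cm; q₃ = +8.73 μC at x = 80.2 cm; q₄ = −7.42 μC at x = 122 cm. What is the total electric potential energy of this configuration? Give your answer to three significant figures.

The assembly work is the sum of pairwise potential energies, U = Σ_{i<j} kqᵢqⱼ/rᵢⱼ.
Pair separations: r₁₂ = 0.410 m, r₁₃ = 0.218 m, r₁₄ = 0.200 m, r₂₃ = 0.628 m, r₂₄ = 0.210 m, r₃₄ = 0.418 m.
Summing all 6 pair terms gives U = -1.07 J.

-1.07 J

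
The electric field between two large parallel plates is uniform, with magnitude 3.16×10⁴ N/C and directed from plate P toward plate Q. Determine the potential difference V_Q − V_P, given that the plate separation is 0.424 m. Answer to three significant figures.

-1.34×10⁴ V

In a uniform field, potential decreases in the direction of E: ΔV = −E·d for a displacement d parallel to E.
Going from P to Q is a displacement of 0.424 m along the field, so V_Q − V_P = −Ed = -1.34×10⁴ V.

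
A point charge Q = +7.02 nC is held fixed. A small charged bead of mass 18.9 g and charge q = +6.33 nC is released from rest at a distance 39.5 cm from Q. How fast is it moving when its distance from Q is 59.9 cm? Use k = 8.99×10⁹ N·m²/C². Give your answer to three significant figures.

Only the electrostatic force acts, so mechanical energy is conserved: ½mv² = U₁ − U₂ = kQq(1/r₁ − 1/r₂).
U₁ − U₂ = (8.99×10⁹ N·m²/C²)(7.02×10⁻⁹ C)(6.33×10⁻⁹ C)(1/0.395 − 1/0.599) = 3.44×10⁻⁷ J.
v = √(2·3.44×10⁻⁷/0.0189) = 6.04×10⁻³ m/s.

6.04×10⁻³ m/s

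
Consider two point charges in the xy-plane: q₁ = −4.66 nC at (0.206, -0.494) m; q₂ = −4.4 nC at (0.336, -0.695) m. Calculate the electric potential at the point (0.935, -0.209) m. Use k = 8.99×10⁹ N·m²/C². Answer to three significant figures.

The total potential is the scalar sum of each charge's contribution, V = Σ kqᵢ/rᵢ.
Distances from the field point to each charge: r₁ = 0.783 m, r₂ = 0.771 m.
V = k[(-4.66×10⁻⁹)/(0.783) + (-4.40×10⁻⁹)/(0.771)] = -105 V.

-105 V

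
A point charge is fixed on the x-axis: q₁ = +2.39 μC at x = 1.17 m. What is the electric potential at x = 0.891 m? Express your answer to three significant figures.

The total potential is the scalar sum of each charge's contribution, V = Σ kqᵢ/rᵢ.
V = k[(2.39×10⁻⁶)/(0.279)] = 7.70×10⁴ V.

7.70×10⁴ V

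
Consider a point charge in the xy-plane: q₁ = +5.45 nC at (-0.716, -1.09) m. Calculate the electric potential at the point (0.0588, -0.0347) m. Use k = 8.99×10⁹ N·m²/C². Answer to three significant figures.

Electric potential is a scalar, so the contributions from each charge add algebraically: V = Σ kqᵢ/rᵢ.
Distances from the field point to each charge: r₁ = 1.31 m.
V = k[(5.45×10⁻⁹)/(1.31)] = 37.4 V.

37.4 V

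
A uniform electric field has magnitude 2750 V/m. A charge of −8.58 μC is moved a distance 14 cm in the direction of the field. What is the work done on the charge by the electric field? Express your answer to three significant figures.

The potential change for a displacement 14 cm in the direction of the field is ΔV = −Ed = -385 V.
W_field = −qΔV = -3.30×10⁻³ J.

-3.30×10⁻³ J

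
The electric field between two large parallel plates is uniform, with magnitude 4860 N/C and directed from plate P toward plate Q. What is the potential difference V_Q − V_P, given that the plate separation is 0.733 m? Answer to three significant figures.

In a uniform field, potential decreases in the direction of E: ΔV = −E·d for a displacement d parallel to E.
Going from P to Q is a displacement of 0.733 m along the field, so V_Q − V_P = −Ed = -3560 V.

-3560 V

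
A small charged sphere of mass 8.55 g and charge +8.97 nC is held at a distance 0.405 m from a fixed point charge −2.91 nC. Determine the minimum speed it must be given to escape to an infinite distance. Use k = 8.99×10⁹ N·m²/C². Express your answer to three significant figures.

To just escape, total mechanical energy must reach zero at infinity: ½mv²_min + U = 0, so ½mv²_min = −U = |kQq|/r.
|U| = |kQq|/r = (8.99×10⁹ N·m²/C²)(2.91×10⁻⁹)(8.97×10⁻⁹)/(0.405) = 5.79×10⁻⁷ J.
v_min = √(2|U|/m) = √(2·5.79×10⁻⁷/8.55×10⁻³) = 0.0116 m/s.

0.0116 m/s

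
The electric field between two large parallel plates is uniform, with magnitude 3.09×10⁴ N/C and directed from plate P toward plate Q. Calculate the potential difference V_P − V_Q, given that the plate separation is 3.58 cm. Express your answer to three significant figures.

In a uniform field, potential decreases in the direction of E: ΔV = −E·d for a displacement d parallel to E.
Going from Q to P is a displacement of 3.58 cm opposite to the field, so V_P − V_Q = +Ed = 1110 V.

1110 V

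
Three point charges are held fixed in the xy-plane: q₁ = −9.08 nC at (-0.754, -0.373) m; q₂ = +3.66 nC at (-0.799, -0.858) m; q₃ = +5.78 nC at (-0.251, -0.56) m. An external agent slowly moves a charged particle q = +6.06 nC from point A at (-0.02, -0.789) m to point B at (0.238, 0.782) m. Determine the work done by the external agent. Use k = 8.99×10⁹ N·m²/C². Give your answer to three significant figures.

For quasistatic motion the external work equals the change in potential energy: W_ext = qΔV = q(V_B − V_A).
At A: distances to the source charges are 0.844 m, 0.782 m, 0.325 m; V_A = Σ kqᵢ/rᵢ = 105 V.
At B: distances to the source charges are 1.52 m, 1.94 m, 1.43 m; V_B = Σ kqᵢ/rᵢ = -0.277 V.
ΔV = V_B − V_A = -105 V.
W_ext = qΔV = (6.06×10⁻⁹ C)(-105 V) = -6.38×10⁻⁷ J.

-6.38×10⁻⁷ J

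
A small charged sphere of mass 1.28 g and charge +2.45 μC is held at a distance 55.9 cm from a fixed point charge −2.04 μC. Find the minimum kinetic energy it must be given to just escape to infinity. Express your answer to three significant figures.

To just escape, total mechanical energy must reach zero at infinity: ½mv²_min + U = 0, so ½mv²_min = −U = |kQq|/r.
|U| = |kQq|/r = (8.99×10⁹ N·m²/C²)(2.04×10⁻⁶)(2.45×10⁻⁶)/(0.559) = 0.0804 J.

0.0804 J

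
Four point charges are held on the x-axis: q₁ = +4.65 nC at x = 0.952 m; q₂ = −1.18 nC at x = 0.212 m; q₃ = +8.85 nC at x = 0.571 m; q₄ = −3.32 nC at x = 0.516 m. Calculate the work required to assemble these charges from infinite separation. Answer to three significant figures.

The assembly work is the sum of pairwise potential energies, U = Σ_{i<j} kqᵢqⱼ/rᵢⱼ.
Pair separations: r₁₂ = 0.740 m, r₁₃ = 0.381 m, r₁₄ = 0.436 m, r₂₃ = 0.359 m, r₂₄ = 0.304 m, r₃₄ = 0.0550 m.
Summing all 6 pair terms gives U = -4.36×10⁻⁶ J.

-4.36×10⁻⁶ J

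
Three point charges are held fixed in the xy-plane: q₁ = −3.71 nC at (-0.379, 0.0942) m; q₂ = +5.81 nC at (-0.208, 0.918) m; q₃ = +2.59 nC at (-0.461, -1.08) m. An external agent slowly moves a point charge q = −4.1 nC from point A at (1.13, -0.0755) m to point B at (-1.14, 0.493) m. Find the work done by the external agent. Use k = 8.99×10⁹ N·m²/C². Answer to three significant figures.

For quasistatic motion the external work equals the change in potential energy: W_ext = qΔV = q(V_B − V_A).
At A: distances to the source charges are 1.52 m, 1.67 m, 1.88 m; V_A = Σ kqᵢ/rᵢ = 21.8 V.
At B: distances to the source charges are 0.859 m, 1.02 m, 1.71 m; V_B = Σ kqᵢ/rᵢ = 25.8 V.
ΔV = V_B − V_A = 4.01 V.
W_ext = qΔV = (-4.10×10⁻⁹ C)(4.01 V) = -1.64×10⁻⁸ J.

-1.64×10⁻⁸ J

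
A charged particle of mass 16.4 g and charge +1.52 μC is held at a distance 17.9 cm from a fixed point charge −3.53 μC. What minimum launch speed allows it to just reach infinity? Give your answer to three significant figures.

5.73 m/s

To just escape, total mechanical energy must reach zero at infinity: ½mv²_min + U = 0, so ½mv²_min = −U = |kQq|/r.
|U| = |kQq|/r = (8.99×10⁹ N·m²/C²)(3.53×10⁻⁶)(1.52×10⁻⁶)/(0.179) = 0.269 J.
v_min = √(2|U|/m) = √(2·0.269/0.0164) = 5.73 m/s.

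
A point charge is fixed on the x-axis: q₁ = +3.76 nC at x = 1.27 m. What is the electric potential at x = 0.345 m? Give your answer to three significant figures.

36.5 V

The total potential is the scalar sum of each charge's contribution, V = Σ kqᵢ/rᵢ.
V = k[(3.76×10⁻⁹)/(0.925)] = 36.5 V.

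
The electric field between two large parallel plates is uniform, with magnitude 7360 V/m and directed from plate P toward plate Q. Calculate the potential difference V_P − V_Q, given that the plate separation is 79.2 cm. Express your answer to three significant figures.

5830 V

In a uniform field, potential decreases in the direction of E: ΔV = −E·d for a displacement d parallel to E.
Going from Q to P is a displacement of 79.2 cm opposite to the field, so V_P − V_Q = +Ed = 5830 V.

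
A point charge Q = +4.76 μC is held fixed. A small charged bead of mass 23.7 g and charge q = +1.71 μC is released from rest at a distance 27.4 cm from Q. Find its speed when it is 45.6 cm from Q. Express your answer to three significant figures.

Only the electrostatic force acts, so mechanical energy is conserved: ½mv² = U₁ − U₂ = kQq(1/r₁ − 1/r₂).
U₁ − U₂ = (8.99×10⁹ N·m²/C²)(4.76×10⁻⁶ C)(1.71×10⁻⁶ C)(1/0.274 − 1/0.456) = 0.107 J.
v = √(2·0.107/0.0237) = 3.00 m/s.

3.00 m/s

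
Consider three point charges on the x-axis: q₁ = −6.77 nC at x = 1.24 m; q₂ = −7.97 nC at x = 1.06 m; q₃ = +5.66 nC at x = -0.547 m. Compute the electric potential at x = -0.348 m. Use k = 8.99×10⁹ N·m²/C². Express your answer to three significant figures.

The total potential is the scalar sum of each charge's contribution, V = Σ kqᵢ/rᵢ.
Distances from the field point to each charge: r₁ = 1.59 m, r₂ = 1.41 m, r₃ = 0.199 m.
V = k[(-6.77×10⁻⁹)/(1.59) + (-7.97×10⁻⁹)/(1.41) + (5.66×10⁻⁹)/(0.199)] = 166 V.

166 V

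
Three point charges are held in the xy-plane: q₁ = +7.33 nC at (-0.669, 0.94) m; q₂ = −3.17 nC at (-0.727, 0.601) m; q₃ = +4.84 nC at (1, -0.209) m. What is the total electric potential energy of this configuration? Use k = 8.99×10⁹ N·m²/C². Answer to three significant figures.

The assembly work is the sum of pairwise potential energies, U = Σ_{i<j} kqᵢqⱼ/rᵢⱼ.
Pair separations: r₁₂ = 0.344 m, r₁₃ = 2.03 m, r₂₃ = 1.91 m.
U = (-6.07×10⁻⁷) + (1.57×10⁻⁷) + (-7.23×10⁻⁸) = -5.22×10⁻⁷ J.

-5.22×10⁻⁷ J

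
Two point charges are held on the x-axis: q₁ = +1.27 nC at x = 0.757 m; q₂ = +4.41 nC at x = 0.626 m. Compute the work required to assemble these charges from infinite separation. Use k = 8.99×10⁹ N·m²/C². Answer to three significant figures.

The assembly work is the sum of pairwise potential energies, U = Σ_{i<j} kqᵢqⱼ/rᵢⱼ.
Pair separations: r₁₂ = 0.131 m.
U = (3.84×10⁻⁷) = 3.84×10⁻⁷ J.

3.84×10⁻⁷ J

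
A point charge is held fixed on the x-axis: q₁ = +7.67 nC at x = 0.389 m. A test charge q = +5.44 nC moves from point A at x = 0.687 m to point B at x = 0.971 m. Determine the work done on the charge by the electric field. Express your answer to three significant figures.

The work done by the electric force is W_field = −ΔU = −q(V_B − V_A) = q(V_A − V_B).
At A: distance to the source charge is 0.298 m; V_A = kq₁/r = 231 V.
At B: distance to the source charge is 0.582 m; V_B = kq₁/r = 118 V.
ΔV = V_B − V_A = -113 V.
W_field = −qΔV = −(5.44×10⁻⁹ C)(-113 V) = 6.14×10⁻⁷ J.

6.14×10⁻⁷ J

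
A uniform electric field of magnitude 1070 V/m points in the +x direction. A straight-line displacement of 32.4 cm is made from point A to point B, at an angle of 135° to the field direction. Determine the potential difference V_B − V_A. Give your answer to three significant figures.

Only the component of displacement along E changes the potential: ΔV = −E·d·cosθ.
ΔV = −(1070 V/m)(0.324 m)cos135° = 245 V.

245 V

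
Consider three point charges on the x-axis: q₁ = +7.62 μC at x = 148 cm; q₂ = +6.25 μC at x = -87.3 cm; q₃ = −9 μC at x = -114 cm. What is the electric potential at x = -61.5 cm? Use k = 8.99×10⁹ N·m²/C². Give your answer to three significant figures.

9.64×10⁴ V

The total potential is the scalar sum of each charge's contribution, V = Σ kqᵢ/rᵢ.
Distances from the field point to each charge: r₁ = 2.09 m, r₂ = 0.258 m, r₃ = 0.525 m.
V = k[(7.62×10⁻⁶)/(2.09) + (6.25×10⁻⁶)/(0.258) + (-9.00×10⁻⁶)/(0.525)] = 9.64×10⁴ V.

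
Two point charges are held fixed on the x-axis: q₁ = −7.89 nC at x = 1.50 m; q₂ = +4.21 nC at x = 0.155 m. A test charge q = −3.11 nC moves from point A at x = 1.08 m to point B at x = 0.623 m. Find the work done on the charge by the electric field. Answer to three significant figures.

3.98×10⁻⁷ J

The work done by the electric force is W_field = −ΔU = −q(V_B − V_A) = q(V_A − V_B).
At A: distances to the source charges are 0.420 m, 0.925 m; V_A = Σ kqᵢ/rᵢ = -128 V.
At B: distances to the source charges are 0.877 m, 0.468 m; V_B = Σ kqᵢ/rᵢ = -7.67×10⁻³ V.
ΔV = V_B − V_A = 128 V.
W_field = −qΔV = −(-3.11×10⁻⁹ C)(128 V) = 3.98×10⁻⁷ J.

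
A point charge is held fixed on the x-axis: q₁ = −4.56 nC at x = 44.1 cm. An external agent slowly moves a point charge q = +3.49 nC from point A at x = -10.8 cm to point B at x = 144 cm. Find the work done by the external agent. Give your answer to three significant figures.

1.17×10⁻⁷ J

For quasistatic motion the external work equals the change in potential energy: W_ext = qΔV = q(V_B − V_A).
At A: distance to the source charge is 0.549 m; V_A = kq₁/r = -74.7 V.
At B: distance to the source charge is 0.999 m; V_B = kq₁/r = -41.0 V.
ΔV = V_B − V_A = 33.6 V.
W_ext = qΔV = (3.49×10⁻⁹ C)(33.6 V) = 1.17×10⁻⁷ J.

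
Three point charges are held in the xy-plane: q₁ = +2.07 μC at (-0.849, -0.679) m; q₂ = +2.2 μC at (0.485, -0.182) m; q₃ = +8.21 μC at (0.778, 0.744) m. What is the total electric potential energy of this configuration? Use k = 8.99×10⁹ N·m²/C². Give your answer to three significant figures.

0.267 J

The work to assemble the configuration equals its total potential energy, U = Σ kqᵢqⱼ/rᵢⱼ over all pairs.
Pair separations: r₁₂ = 1.42 m, r₁₃ = 2.16 m, r₂₃ = 0.971 m.
U = (0.0288) + (0.0707) + (0.167) = 0.267 J.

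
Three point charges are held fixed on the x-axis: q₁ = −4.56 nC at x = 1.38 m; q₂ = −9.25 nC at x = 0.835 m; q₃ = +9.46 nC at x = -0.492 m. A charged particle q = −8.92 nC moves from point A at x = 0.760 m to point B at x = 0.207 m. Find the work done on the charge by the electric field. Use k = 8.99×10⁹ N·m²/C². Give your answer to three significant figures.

The work done by the electric force is W_field = −ΔU = −q(V_B − V_A) = q(V_A − V_B).
At A: distances to the source charges are 0.620 m, 0.0750 m, 1.25 m; V_A = Σ kqᵢ/rᵢ = -1110 V.
At B: distances to the source charges are 1.17 m, 0.628 m, 0.699 m; V_B = Σ kqᵢ/rᵢ = -45.7 V.
ΔV = V_B − V_A = 1060 V.
W_field = −qΔV = −(-8.92×10⁻⁹ C)(1060 V) = 9.47×10⁻⁶ J.

9.47×10⁻⁶ J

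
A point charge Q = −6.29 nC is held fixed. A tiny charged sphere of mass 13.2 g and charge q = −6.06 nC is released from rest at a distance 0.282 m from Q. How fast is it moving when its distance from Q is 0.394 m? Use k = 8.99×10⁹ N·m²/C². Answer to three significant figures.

7.23×10⁻³ m/s

Only the electrostatic force acts, so mechanical energy is conserved: ½mv² = U₁ − U₂ = kQq(1/r₁ − 1/r₂).
U₁ − U₂ = (8.99×10⁹ N·m²/C²)(-6.29×10⁻⁹ C)(-6.06×10⁻⁹ C)(1/0.282 − 1/0.394) = 3.45×10⁻⁷ J.
v = √(2·3.45×10⁻⁷/0.0132) = 7.23×10⁻³ m/s.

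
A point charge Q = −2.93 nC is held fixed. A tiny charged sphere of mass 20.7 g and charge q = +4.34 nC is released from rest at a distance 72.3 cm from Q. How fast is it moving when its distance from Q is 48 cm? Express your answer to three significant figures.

Only the electrostatic force acts, so mechanical energy is conserved: ½mv² = U₁ − U₂ = kQq(1/r₁ − 1/r₂).
U₁ − U₂ = (8.99×10⁹ N·m²/C²)(-2.93×10⁻⁹ C)(4.34×10⁻⁹ C)(1/0.723 − 1/0.480) = 8.00×10⁻⁸ J.
v = √(2·8.00×10⁻⁸/0.0207) = 2.78×10⁻³ m/s.

2.78×10⁻³ m/s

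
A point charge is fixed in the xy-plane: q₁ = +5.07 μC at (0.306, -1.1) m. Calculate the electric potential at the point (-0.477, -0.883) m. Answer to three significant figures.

5.61×10⁴ V

The total potential is the scalar sum of each charge's contribution, V = Σ kqᵢ/rᵢ.
Distances from the field point to each charge: r₁ = 0.813 m.
V = k[(5.07×10⁻⁶)/(0.813)] = 5.61×10⁴ V.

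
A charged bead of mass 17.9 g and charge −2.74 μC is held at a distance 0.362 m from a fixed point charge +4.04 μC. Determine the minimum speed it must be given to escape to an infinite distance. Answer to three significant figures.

5.54 m/s

To just escape, total mechanical energy must reach zero at infinity: ½mv²_min + U = 0, so ½mv²_min = −U = |kQq|/r.
|U| = |kQq|/r = (8.99×10⁹ N·m²/C²)(4.04×10⁻⁶)(2.74×10⁻⁶)/(0.362) = 0.275 J.
v_min = √(2|U|/m) = √(2·0.275/0.0179) = 5.54 m/s.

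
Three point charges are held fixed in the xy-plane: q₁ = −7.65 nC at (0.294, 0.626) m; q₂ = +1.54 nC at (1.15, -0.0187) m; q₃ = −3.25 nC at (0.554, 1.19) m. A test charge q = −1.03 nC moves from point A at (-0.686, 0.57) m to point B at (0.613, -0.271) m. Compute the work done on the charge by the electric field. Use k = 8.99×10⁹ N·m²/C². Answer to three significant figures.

The work done by the electric force is W_field = −ΔU = −q(V_B − V_A) = q(V_A − V_B).
At A: distances to the source charges are 0.982 m, 1.93 m, 1.39 m; V_A = Σ kqᵢ/rᵢ = -84.0 V.
At B: distances to the source charges are 0.952 m, 0.593 m, 1.46 m; V_B = Σ kqᵢ/rᵢ = -68.9 V.
ΔV = V_B − V_A = 15.1 V.
W_field = −qΔV = −(-1.03×10⁻⁹ C)(15.1 V) = 1.55×10⁻⁸ J.

1.55×10⁻⁸ J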